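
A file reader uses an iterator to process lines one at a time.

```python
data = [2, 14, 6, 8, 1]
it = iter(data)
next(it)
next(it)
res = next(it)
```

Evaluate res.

Step 1: Create iterator over [2, 14, 6, 8, 1].
Step 2: next() consumes 2.
Step 3: next() consumes 14.
Step 4: next() returns 6.
Therefore res = 6.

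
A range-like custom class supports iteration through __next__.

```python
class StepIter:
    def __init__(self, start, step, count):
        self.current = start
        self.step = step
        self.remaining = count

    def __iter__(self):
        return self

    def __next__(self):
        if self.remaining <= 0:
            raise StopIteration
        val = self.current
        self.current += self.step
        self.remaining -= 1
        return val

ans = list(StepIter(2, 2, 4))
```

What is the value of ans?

Step 1: StepIter starts at 2, increments by 2, for 4 steps:
  Yield 2, then current += 2
  Yield 4, then current += 2
  Yield 6, then current += 2
  Yield 8, then current += 2
Therefore ans = [2, 4, 6, 8].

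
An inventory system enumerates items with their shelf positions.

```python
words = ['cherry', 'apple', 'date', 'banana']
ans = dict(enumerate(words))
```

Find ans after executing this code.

Step 1: enumerate pairs indices with words:
  0 -> 'cherry'
  1 -> 'apple'
  2 -> 'date'
  3 -> 'banana'
Therefore ans = {0: 'cherry', 1: 'apple', 2: 'date', 3: 'banana'}.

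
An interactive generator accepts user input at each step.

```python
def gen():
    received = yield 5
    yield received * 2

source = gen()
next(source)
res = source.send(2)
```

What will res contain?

Step 1: next(source) advances to first yield, producing 5.
Step 2: send(2) resumes, received = 2.
Step 3: yield received * 2 = 2 * 2 = 4.
Therefore res = 4.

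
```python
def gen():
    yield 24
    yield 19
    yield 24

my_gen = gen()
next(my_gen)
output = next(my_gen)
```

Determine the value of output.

Step 1: gen() creates a generator.
Step 2: next(my_gen) yields 24 (consumed and discarded).
Step 3: next(my_gen) yields 19, assigned to output.
Therefore output = 19.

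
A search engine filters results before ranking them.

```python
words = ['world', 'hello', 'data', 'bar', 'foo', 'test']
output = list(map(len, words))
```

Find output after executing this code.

Step 1: Map len() to each word:
  'world' -> 5
  'hello' -> 5
  'data' -> 4
  'bar' -> 3
  'foo' -> 3
  'test' -> 4
Therefore output = [5, 5, 4, 3, 3, 4].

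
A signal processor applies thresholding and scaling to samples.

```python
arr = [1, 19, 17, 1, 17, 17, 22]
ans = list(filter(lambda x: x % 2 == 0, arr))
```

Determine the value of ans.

Step 1: Filter elements divisible by 2:
  1 % 2 = 1: removed
  19 % 2 = 1: removed
  17 % 2 = 1: removed
  1 % 2 = 1: removed
  17 % 2 = 1: removed
  17 % 2 = 1: removed
  22 % 2 = 0: kept
Therefore ans = [22].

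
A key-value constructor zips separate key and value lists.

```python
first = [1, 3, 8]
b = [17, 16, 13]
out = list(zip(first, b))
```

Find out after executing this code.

Step 1: zip pairs elements at same index:
  Index 0: (1, 17)
  Index 1: (3, 16)
  Index 2: (8, 13)
Therefore out = [(1, 17), (3, 16), (8, 13)].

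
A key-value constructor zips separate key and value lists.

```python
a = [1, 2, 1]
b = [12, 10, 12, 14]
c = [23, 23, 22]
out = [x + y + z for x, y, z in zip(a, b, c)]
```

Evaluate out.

Step 1: zip three lists (truncates to shortest, len=3):
  1 + 12 + 23 = 36
  2 + 10 + 23 = 35
  1 + 12 + 22 = 35
Therefore out = [36, 35, 35].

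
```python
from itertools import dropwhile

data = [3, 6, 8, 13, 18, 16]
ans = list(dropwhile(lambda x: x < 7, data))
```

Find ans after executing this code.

Step 1: dropwhile drops elements while < 7:
  3 < 7: dropped
  6 < 7: dropped
  8: kept (dropping stopped)
Step 2: Remaining elements kept regardless of condition.
Therefore ans = [8, 13, 18, 16].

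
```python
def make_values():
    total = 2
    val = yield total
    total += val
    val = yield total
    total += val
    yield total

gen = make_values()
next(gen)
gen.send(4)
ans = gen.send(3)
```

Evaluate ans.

Step 1: next() -> yield total=2.
Step 2: send(4) -> val=4, total = 2+4 = 6, yield 6.
Step 3: send(3) -> val=3, total = 6+3 = 9, yield 9.
Therefore ans = 9.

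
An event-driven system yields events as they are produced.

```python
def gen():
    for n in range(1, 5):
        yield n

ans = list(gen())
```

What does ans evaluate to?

Step 1: The generator yields each value from range(1, 5).
Step 2: list() consumes all yields: [1, 2, 3, 4].
Therefore ans = [1, 2, 3, 4].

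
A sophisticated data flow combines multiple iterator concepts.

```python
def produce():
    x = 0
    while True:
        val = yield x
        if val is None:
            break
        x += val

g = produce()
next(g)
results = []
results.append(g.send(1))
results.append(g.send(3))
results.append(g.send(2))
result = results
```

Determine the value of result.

Step 1: next(g) -> yield 0.
Step 2: send(1) -> x = 1, yield 1.
Step 3: send(3) -> x = 4, yield 4.
Step 4: send(2) -> x = 6, yield 6.
Therefore result = [1, 4, 6].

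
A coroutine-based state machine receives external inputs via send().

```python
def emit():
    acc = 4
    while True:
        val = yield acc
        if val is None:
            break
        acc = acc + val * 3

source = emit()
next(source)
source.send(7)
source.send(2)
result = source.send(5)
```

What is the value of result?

Step 1: next() -> yield acc=4.
Step 2: send(7) -> val=7, acc = 4 + 7*3 = 25, yield 25.
Step 3: send(2) -> val=2, acc = 25 + 2*3 = 31, yield 31.
Step 4: send(5) -> val=5, acc = 31 + 5*3 = 46, yield 46.
Therefore result = 46.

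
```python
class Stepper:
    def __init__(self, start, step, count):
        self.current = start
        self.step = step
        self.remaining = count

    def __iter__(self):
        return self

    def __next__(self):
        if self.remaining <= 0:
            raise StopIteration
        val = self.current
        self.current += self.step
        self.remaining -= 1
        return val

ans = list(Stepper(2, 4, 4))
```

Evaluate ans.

Step 1: Stepper starts at 2, increments by 4, for 4 steps:
  Yield 2, then current += 4
  Yield 6, then current += 4
  Yield 10, then current += 4
  Yield 14, then current += 4
Therefore ans = [2, 6, 10, 14].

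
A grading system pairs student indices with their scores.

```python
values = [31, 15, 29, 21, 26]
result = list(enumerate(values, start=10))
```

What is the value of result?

Step 1: enumerate with start=10:
  (10, 31)
  (11, 15)
  (12, 29)
  (13, 21)
  (14, 26)
Therefore result = [(10, 31), (11, 15), (12, 29), (13, 21), (14, 26)].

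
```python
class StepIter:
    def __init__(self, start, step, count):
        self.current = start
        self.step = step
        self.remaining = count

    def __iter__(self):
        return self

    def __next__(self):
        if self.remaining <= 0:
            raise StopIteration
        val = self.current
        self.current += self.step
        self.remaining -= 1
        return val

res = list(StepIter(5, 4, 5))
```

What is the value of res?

Step 1: StepIter starts at 5, increments by 4, for 5 steps:
  Yield 5, then current += 4
  Yield 9, then current += 4
  Yield 13, then current += 4
  Yield 17, then current += 4
  Yield 21, then current += 4
Therefore res = [5, 9, 13, 17, 21].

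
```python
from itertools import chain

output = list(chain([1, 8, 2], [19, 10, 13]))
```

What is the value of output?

Step 1: chain() concatenates iterables: [1, 8, 2] + [19, 10, 13].
Therefore output = [1, 8, 2, 19, 10, 13].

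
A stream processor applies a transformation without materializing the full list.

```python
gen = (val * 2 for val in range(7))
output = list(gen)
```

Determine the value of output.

Step 1: For each val in range(7), compute val*2:
  val=0: 0*2 = 0
  val=1: 1*2 = 2
  val=2: 2*2 = 4
  val=3: 3*2 = 6
  val=4: 4*2 = 8
  val=5: 5*2 = 10
  val=6: 6*2 = 12
Therefore output = [0, 2, 4, 6, 8, 10, 12].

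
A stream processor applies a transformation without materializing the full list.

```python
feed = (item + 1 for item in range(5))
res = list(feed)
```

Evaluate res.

Step 1: For each item in range(5), compute item+1:
  item=0: 0+1 = 1
  item=1: 1+1 = 2
  item=2: 2+1 = 3
  item=3: 3+1 = 4
  item=4: 4+1 = 5
Therefore res = [1, 2, 3, 4, 5].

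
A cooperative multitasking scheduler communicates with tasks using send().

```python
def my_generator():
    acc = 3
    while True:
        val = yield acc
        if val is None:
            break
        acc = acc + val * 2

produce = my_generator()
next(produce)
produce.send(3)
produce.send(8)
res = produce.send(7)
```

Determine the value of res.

Step 1: next() -> yield acc=3.
Step 2: send(3) -> val=3, acc = 3 + 3*2 = 9, yield 9.
Step 3: send(8) -> val=8, acc = 9 + 8*2 = 25, yield 25.
Step 4: send(7) -> val=7, acc = 25 + 7*2 = 39, yield 39.
Therefore res = 39.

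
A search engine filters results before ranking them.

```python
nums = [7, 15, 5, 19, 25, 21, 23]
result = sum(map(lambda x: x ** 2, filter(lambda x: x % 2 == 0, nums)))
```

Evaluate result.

Step 1: Filter even numbers from [7, 15, 5, 19, 25, 21, 23]: []
Step 2: Square each: []
Step 3: Sum = 0.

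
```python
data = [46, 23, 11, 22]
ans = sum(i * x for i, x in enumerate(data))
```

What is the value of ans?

Step 1: Compute i * x for each (i, x) in enumerate([46, 23, 11, 22]):
  i=0, x=46: 0*46 = 0
  i=1, x=23: 1*23 = 23
  i=2, x=11: 2*11 = 22
  i=3, x=22: 3*22 = 66
Step 2: sum = 0 + 23 + 22 + 66 = 111.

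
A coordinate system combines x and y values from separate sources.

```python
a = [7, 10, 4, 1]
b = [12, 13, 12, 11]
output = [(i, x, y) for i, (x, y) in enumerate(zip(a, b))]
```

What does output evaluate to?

Step 1: enumerate(zip(a, b)) gives index with paired elements:
  i=0: (7, 12)
  i=1: (10, 13)
  i=2: (4, 12)
  i=3: (1, 11)
Therefore output = [(0, 7, 12), (1, 10, 13), (2, 4, 12), (3, 1, 11)].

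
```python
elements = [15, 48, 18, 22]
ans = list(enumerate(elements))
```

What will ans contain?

Step 1: enumerate pairs each element with its index:
  (0, 15)
  (1, 48)
  (2, 18)
  (3, 22)
Therefore ans = [(0, 15), (1, 48), (2, 18), (3, 22)].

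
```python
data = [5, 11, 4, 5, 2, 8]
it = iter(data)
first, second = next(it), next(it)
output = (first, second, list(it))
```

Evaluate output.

Step 1: Create iterator over [5, 11, 4, 5, 2, 8].
Step 2: first = 5, second = 11.
Step 3: Remaining elements: [4, 5, 2, 8].
Therefore output = (5, 11, [4, 5, 2, 8]).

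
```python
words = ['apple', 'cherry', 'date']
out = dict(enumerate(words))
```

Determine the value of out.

Step 1: enumerate pairs indices with words:
  0 -> 'apple'
  1 -> 'cherry'
  2 -> 'date'
Therefore out = {0: 'apple', 1: 'cherry', 2: 'date'}.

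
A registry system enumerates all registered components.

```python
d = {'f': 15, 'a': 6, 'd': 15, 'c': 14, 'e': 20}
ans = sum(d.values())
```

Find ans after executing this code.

Step 1: d.values() = [15, 6, 15, 14, 20].
Step 2: sum = 70.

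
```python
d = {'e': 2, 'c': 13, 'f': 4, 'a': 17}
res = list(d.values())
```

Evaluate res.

Step 1: d.values() returns the dictionary values in insertion order.
Therefore res = [2, 13, 4, 17].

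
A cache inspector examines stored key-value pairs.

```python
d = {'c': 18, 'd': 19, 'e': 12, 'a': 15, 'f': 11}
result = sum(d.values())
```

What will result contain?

Step 1: d.values() = [18, 19, 12, 15, 11].
Step 2: sum = 75.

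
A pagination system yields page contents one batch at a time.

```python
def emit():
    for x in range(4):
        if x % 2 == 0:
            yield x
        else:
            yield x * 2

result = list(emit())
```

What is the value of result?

Step 1: For each x in range(4), yield x if even, else x*2:
  x=0 (even): yield 0
  x=1 (odd): yield 1*2 = 2
  x=2 (even): yield 2
  x=3 (odd): yield 3*2 = 6
Therefore result = [0, 2, 2, 6].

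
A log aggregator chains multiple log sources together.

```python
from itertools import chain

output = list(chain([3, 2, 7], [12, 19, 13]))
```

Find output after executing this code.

Step 1: chain() concatenates iterables: [3, 2, 7] + [12, 19, 13].
Therefore output = [3, 2, 7, 12, 19, 13].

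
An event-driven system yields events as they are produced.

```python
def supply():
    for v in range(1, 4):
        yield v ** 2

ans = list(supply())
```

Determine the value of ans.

Step 1: For each v in range(1, 4), yield v**2:
  v=1: yield 1**2 = 1
  v=2: yield 2**2 = 4
  v=3: yield 3**2 = 9
Therefore ans = [1, 4, 9].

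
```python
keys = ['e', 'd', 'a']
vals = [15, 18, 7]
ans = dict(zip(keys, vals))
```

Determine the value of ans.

Step 1: zip pairs keys with values:
  'e' -> 15
  'd' -> 18
  'a' -> 7
Therefore ans = {'e': 15, 'd': 18, 'a': 7}.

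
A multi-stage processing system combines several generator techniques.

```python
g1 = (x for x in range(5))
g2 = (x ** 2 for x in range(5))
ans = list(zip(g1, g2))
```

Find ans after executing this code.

Step 1: g1 produces [0, 1, 2, 3, 4].
Step 2: g2 produces [0, 1, 4, 9, 16].
Step 3: zip pairs them: [(0, 0), (1, 1), (2, 4), (3, 9), (4, 16)].
Therefore ans = [(0, 0), (1, 1), (2, 4), (3, 9), (4, 16)].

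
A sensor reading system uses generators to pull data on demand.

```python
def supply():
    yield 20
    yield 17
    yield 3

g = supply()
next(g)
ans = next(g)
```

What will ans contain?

Step 1: supply() creates a generator.
Step 2: next(g) yields 20 (consumed and discarded).
Step 3: next(g) yields 17, assigned to ans.
Therefore ans = 17.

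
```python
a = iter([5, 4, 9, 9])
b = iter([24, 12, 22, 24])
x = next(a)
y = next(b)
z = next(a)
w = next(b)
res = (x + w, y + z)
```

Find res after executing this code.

Step 1: a iterates [5, 4, 9, 9], b iterates [24, 12, 22, 24].
Step 2: x = next(a) = 5, y = next(b) = 24.
Step 3: z = next(a) = 4, w = next(b) = 12.
Step 4: res = (5 + 12, 24 + 4) = (17, 28).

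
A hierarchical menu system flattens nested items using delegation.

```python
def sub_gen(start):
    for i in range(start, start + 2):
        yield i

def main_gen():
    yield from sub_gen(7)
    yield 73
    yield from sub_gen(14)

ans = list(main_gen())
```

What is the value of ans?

Step 1: main_gen() delegates to sub_gen(7):
  yield 7
  yield 8
Step 2: yield 73
Step 3: Delegates to sub_gen(14):
  yield 14
  yield 15
Therefore ans = [7, 8, 73, 14, 15].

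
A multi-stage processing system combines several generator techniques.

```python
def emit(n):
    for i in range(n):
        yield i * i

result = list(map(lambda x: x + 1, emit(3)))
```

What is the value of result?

Step 1: emit(3) yields squares: [0, 1, 4].
Step 2: map adds 1 to each: [1, 2, 5].
Therefore result = [1, 2, 5].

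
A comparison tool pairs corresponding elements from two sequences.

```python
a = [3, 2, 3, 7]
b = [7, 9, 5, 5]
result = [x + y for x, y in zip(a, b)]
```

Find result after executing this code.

Step 1: Add corresponding elements:
  3 + 7 = 10
  2 + 9 = 11
  3 + 5 = 8
  7 + 5 = 12
Therefore result = [10, 11, 8, 12].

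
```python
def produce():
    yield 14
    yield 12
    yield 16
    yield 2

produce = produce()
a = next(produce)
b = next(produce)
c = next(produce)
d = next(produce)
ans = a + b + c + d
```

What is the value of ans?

Step 1: Create generator and consume all values:
  a = next(produce) = 14
  b = next(produce) = 12
  c = next(produce) = 16
  d = next(produce) = 2
Step 2: ans = 14 + 12 + 16 + 2 = 44.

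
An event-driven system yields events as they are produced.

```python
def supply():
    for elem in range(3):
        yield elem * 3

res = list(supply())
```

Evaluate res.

Step 1: For each elem in range(3), yield elem * 3:
  elem=0: yield 0 * 3 = 0
  elem=1: yield 1 * 3 = 3
  elem=2: yield 2 * 3 = 6
Therefore res = [0, 3, 6].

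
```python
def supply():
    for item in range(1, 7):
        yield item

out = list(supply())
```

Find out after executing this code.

Step 1: The generator yields each value from range(1, 7).
Step 2: list() consumes all yields: [1, 2, 3, 4, 5, 6].
Therefore out = [1, 2, 3, 4, 5, 6].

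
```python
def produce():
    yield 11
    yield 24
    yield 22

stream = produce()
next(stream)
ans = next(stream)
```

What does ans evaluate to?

Step 1: produce() creates a generator.
Step 2: next(stream) yields 11 (consumed and discarded).
Step 3: next(stream) yields 24, assigned to ans.
Therefore ans = 24.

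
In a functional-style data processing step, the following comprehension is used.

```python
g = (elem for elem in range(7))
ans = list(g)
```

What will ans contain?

Step 1: Generator expression iterates range(7): [0, 1, 2, 3, 4, 5, 6].
Step 2: list() collects all values.
Therefore ans = [0, 1, 2, 3, 4, 5, 6].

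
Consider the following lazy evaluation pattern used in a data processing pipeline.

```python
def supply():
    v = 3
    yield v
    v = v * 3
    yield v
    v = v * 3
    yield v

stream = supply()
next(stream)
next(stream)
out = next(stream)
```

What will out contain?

Step 1: Trace through generator execution:
  Yield 1: v starts at 3, yield 3
  Yield 2: v = 3 * 3 = 9, yield 9
  Yield 3: v = 9 * 3 = 27, yield 27
Step 2: First next() gets 3, second next() gets the second value, third next() yields 27.
Therefore out = 27.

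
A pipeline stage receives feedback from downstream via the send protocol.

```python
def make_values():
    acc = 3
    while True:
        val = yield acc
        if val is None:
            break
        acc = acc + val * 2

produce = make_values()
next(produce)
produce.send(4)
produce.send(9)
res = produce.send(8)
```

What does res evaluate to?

Step 1: next() -> yield acc=3.
Step 2: send(4) -> val=4, acc = 3 + 4*2 = 11, yield 11.
Step 3: send(9) -> val=9, acc = 11 + 9*2 = 29, yield 29.
Step 4: send(8) -> val=8, acc = 29 + 8*2 = 45, yield 45.
Therefore res = 45.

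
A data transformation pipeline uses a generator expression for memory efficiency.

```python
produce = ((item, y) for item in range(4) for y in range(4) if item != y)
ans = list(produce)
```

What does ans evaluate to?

Step 1: Nested generator over range(4) x range(4) where item != y:
  (0, 0): excluded (item == y)
  (0, 1): included
  (0, 2): included
  (0, 3): included
  (1, 0): included
  (1, 1): excluded (item == y)
  (1, 2): included
  (1, 3): included
  (2, 0): included
  (2, 1): included
  (2, 2): excluded (item == y)
  (2, 3): included
  (3, 0): included
  (3, 1): included
  (3, 2): included
  (3, 3): excluded (item == y)
Therefore ans = [(0, 1), (0, 2), (0, 3), (1, 0), (1, 2), (1, 3), (2, 0), (2, 1), (2, 3), (3, 0), (3, 1), (3, 2)].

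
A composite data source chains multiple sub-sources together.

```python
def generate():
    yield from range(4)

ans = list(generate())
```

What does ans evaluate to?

Step 1: yield from delegates to the iterable, yielding each element.
Step 2: Collected values: [0, 1, 2, 3].
Therefore ans = [0, 1, 2, 3].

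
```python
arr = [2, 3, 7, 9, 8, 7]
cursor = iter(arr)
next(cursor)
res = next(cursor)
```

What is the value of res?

Step 1: Create iterator over [2, 3, 7, 9, 8, 7].
Step 2: next() consumes 2.
Step 3: next() returns 3.
Therefore res = 3.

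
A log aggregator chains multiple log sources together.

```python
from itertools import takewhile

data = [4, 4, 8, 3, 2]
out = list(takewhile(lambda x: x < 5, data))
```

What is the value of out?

Step 1: takewhile stops at first element >= 5:
  4 < 5: take
  4 < 5: take
  8 >= 5: stop
Therefore out = [4, 4].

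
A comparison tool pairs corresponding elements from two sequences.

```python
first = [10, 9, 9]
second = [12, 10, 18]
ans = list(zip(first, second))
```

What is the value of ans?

Step 1: zip pairs elements at same index:
  Index 0: (10, 12)
  Index 1: (9, 10)
  Index 2: (9, 18)
Therefore ans = [(10, 12), (9, 10), (9, 18)].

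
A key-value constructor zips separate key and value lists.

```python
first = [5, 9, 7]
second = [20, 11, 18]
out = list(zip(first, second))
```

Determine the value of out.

Step 1: zip pairs elements at same index:
  Index 0: (5, 20)
  Index 1: (9, 11)
  Index 2: (7, 18)
Therefore out = [(5, 20), (9, 11), (7, 18)].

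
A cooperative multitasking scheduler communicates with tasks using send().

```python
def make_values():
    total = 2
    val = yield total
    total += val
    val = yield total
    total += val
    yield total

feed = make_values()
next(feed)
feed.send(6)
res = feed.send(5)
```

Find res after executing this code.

Step 1: next() -> yield total=2.
Step 2: send(6) -> val=6, total = 2+6 = 8, yield 8.
Step 3: send(5) -> val=5, total = 8+5 = 13, yield 13.
Therefore res = 13.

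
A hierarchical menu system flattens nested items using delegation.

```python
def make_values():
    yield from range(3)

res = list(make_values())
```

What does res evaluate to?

Step 1: yield from delegates to the iterable, yielding each element.
Step 2: Collected values: [0, 1, 2].
Therefore res = [0, 1, 2].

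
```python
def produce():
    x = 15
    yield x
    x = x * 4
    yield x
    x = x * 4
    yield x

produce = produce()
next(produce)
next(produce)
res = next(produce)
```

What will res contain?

Step 1: Trace through generator execution:
  Yield 1: x starts at 15, yield 15
  Yield 2: x = 15 * 4 = 60, yield 60
  Yield 3: x = 60 * 4 = 240, yield 240
Step 2: First next() gets 15, second next() gets the second value, third next() yields 240.
Therefore res = 240.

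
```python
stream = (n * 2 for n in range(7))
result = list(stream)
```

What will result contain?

Step 1: For each n in range(7), compute n*2:
  n=0: 0*2 = 0
  n=1: 1*2 = 2
  n=2: 2*2 = 4
  n=3: 3*2 = 6
  n=4: 4*2 = 8
  n=5: 5*2 = 10
  n=6: 6*2 = 12
Therefore result = [0, 2, 4, 6, 8, 10, 12].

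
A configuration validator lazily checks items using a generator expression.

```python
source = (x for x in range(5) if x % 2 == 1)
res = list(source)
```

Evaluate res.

Step 1: Filter range(5) keeping only odd values:
  x=0: even, excluded
  x=1: odd, included
  x=2: even, excluded
  x=3: odd, included
  x=4: even, excluded
Therefore res = [1, 3].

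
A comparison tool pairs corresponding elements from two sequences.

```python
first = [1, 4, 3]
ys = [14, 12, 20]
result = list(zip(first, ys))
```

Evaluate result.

Step 1: zip pairs elements at same index:
  Index 0: (1, 14)
  Index 1: (4, 12)
  Index 2: (3, 20)
Therefore result = [(1, 14), (4, 12), (3, 20)].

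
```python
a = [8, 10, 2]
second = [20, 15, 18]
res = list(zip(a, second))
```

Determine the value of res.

Step 1: zip pairs elements at same index:
  Index 0: (8, 20)
  Index 1: (10, 15)
  Index 2: (2, 18)
Therefore res = [(8, 20), (10, 15), (2, 18)].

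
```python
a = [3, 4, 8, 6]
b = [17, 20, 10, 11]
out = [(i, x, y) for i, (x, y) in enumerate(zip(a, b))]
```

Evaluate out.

Step 1: enumerate(zip(a, b)) gives index with paired elements:
  i=0: (3, 17)
  i=1: (4, 20)
  i=2: (8, 10)
  i=3: (6, 11)
Therefore out = [(0, 3, 17), (1, 4, 20), (2, 8, 10), (3, 6, 11)].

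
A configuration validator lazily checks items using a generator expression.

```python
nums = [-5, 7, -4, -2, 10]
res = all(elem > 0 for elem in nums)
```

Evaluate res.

Step 1: Check elem > 0 for each element in [-5, 7, -4, -2, 10]:
  -5 > 0: False
  7 > 0: True
  -4 > 0: False
  -2 > 0: False
  10 > 0: True
Step 2: all() returns False.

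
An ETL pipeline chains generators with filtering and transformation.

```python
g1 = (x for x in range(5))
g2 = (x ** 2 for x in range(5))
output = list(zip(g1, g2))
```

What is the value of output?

Step 1: g1 produces [0, 1, 2, 3, 4].
Step 2: g2 produces [0, 1, 4, 9, 16].
Step 3: zip pairs them: [(0, 0), (1, 1), (2, 4), (3, 9), (4, 16)].
Therefore output = [(0, 0), (1, 1), (2, 4), (3, 9), (4, 16)].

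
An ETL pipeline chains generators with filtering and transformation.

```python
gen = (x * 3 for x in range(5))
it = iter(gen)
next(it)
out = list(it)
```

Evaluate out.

Step 1: Generator produces [0, 3, 6, 9, 12].
Step 2: next(it) consumes first element (0).
Step 3: list(it) collects remaining: [3, 6, 9, 12].
Therefore out = [3, 6, 9, 12].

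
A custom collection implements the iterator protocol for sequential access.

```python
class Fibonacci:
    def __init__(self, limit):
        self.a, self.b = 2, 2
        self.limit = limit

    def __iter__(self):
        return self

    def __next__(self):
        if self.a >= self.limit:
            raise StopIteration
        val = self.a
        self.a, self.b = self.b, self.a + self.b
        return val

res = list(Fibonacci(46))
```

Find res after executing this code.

Step 1: Fibonacci-like sequence (a=2, b=2) until >= 46:
  Yield 2, then a,b = 2,4
  Yield 2, then a,b = 4,6
  Yield 4, then a,b = 6,10
  Yield 6, then a,b = 10,16
  Yield 10, then a,b = 16,26
  Yield 16, then a,b = 26,42
  Yield 26, then a,b = 42,68
  Yield 42, then a,b = 68,110
Step 2: 68 >= 46, stop.
Therefore res = [2, 2, 4, 6, 10, 16, 26, 42].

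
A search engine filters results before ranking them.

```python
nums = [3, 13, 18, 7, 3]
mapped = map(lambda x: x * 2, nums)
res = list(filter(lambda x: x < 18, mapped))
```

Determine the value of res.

Step 1: Map x * 2:
  3 -> 6
  13 -> 26
  18 -> 36
  7 -> 14
  3 -> 6
Step 2: Filter for < 18:
  6: kept
  26: removed
  36: removed
  14: kept
  6: kept
Therefore res = [6, 14, 6].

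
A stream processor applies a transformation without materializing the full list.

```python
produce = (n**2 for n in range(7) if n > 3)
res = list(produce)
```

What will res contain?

Step 1: For range(7), keep n > 3, then square:
  n=0: 0 <= 3, excluded
  n=1: 1 <= 3, excluded
  n=2: 2 <= 3, excluded
  n=3: 3 <= 3, excluded
  n=4: 4 > 3, yield 4**2 = 16
  n=5: 5 > 3, yield 5**2 = 25
  n=6: 6 > 3, yield 6**2 = 36
Therefore res = [16, 25, 36].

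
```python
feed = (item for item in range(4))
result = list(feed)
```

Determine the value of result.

Step 1: Generator expression iterates range(4): [0, 1, 2, 3].
Step 2: list() collects all values.
Therefore result = [0, 1, 2, 3].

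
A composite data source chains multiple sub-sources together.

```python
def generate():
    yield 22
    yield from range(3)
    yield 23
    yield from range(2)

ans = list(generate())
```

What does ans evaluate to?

Step 1: Trace yields in order:
  yield 22
  yield 0
  yield 1
  yield 2
  yield 23
  yield 0
  yield 1
Therefore ans = [22, 0, 1, 2, 23, 0, 1].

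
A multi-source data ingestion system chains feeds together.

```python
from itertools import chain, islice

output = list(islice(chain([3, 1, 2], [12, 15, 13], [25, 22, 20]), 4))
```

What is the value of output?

Step 1: chain([3, 1, 2], [12, 15, 13], [25, 22, 20]) = [3, 1, 2, 12, 15, 13, 25, 22, 20].
Step 2: islice takes first 4 elements: [3, 1, 2, 12].
Therefore output = [3, 1, 2, 12].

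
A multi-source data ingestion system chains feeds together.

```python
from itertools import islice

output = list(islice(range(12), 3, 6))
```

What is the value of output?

Step 1: islice(range(12), 3, 6) takes elements at indices [3, 6).
Step 2: Elements: [3, 4, 5].
Therefore output = [3, 4, 5].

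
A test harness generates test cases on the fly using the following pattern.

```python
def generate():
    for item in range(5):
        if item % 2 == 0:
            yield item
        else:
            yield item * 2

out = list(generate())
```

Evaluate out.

Step 1: For each item in range(5), yield item if even, else item*2:
  item=0 (even): yield 0
  item=1 (odd): yield 1*2 = 2
  item=2 (even): yield 2
  item=3 (odd): yield 3*2 = 6
  item=4 (even): yield 4
Therefore out = [0, 2, 2, 6, 4].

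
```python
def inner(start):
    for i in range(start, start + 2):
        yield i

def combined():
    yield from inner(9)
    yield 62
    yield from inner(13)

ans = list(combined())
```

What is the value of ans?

Step 1: combined() delegates to inner(9):
  yield 9
  yield 10
Step 2: yield 62
Step 3: Delegates to inner(13):
  yield 13
  yield 14
Therefore ans = [9, 10, 62, 13, 14].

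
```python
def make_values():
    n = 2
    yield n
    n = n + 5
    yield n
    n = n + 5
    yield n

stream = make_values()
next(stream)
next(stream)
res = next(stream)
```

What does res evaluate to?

Step 1: Trace through generator execution:
  Yield 1: n starts at 2, yield 2
  Yield 2: n = 2 + 5 = 7, yield 7
  Yield 3: n = 7 + 5 = 12, yield 12
Step 2: First next() gets 2, second next() gets the second value, third next() yields 12.
Therefore res = 12.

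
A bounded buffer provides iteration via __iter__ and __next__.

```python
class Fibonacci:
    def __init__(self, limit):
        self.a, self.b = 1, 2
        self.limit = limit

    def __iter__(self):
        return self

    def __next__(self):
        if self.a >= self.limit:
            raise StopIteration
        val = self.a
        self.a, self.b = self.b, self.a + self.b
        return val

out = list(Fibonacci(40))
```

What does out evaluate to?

Step 1: Fibonacci-like sequence (a=1, b=2) until >= 40:
  Yield 1, then a,b = 2,3
  Yield 2, then a,b = 3,5
  Yield 3, then a,b = 5,8
  Yield 5, then a,b = 8,13
  Yield 8, then a,b = 13,21
  Yield 13, then a,b = 21,34
  Yield 21, then a,b = 34,55
  Yield 34, then a,b = 55,89
Step 2: 55 >= 40, stop.
Therefore out = [1, 2, 3, 5, 8, 13, 21, 34].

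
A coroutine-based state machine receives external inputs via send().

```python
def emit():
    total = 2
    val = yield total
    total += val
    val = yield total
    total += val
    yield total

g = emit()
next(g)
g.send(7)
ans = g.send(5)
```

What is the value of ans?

Step 1: next() -> yield total=2.
Step 2: send(7) -> val=7, total = 2+7 = 9, yield 9.
Step 3: send(5) -> val=5, total = 9+5 = 14, yield 14.
Therefore ans = 14.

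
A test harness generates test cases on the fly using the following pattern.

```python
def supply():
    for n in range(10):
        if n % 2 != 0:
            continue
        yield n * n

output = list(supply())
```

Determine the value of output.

Step 1: Only yield n**2 when n is divisible by 2:
  n=0: 0 % 2 == 0, yield 0**2 = 0
  n=2: 2 % 2 == 0, yield 2**2 = 4
  n=4: 4 % 2 == 0, yield 4**2 = 16
  n=6: 6 % 2 == 0, yield 6**2 = 36
  n=8: 8 % 2 == 0, yield 8**2 = 64
Therefore output = [0, 4, 16, 36, 64].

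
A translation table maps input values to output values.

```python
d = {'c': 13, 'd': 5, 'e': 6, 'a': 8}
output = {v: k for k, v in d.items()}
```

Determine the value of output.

Step 1: Invert dict (swap keys and values):
  'c': 13 -> 13: 'c'
  'd': 5 -> 5: 'd'
  'e': 6 -> 6: 'e'
  'a': 8 -> 8: 'a'
Therefore output = {13: 'c', 5: 'd', 6: 'e', 8: 'a'}.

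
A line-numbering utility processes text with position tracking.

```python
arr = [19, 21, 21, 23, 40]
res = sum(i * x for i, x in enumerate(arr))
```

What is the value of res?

Step 1: Compute i * x for each (i, x) in enumerate([19, 21, 21, 23, 40]):
  i=0, x=19: 0*19 = 0
  i=1, x=21: 1*21 = 21
  i=2, x=21: 2*21 = 42
  i=3, x=23: 3*23 = 69
  i=4, x=40: 4*40 = 160
Step 2: sum = 0 + 21 + 42 + 69 + 160 = 292.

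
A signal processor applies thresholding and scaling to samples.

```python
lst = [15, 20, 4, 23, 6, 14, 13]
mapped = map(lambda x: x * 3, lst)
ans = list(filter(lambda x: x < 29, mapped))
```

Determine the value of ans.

Step 1: Map x * 3:
  15 -> 45
  20 -> 60
  4 -> 12
  23 -> 69
  6 -> 18
  14 -> 42
  13 -> 39
Step 2: Filter for < 29:
  45: removed
  60: removed
  12: kept
  69: removed
  18: kept
  42: removed
  39: removed
Therefore ans = [12, 18].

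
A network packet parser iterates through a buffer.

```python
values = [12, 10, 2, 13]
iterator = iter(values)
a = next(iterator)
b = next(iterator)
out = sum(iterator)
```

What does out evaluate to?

Step 1: Create iterator over [12, 10, 2, 13].
Step 2: a = next() = 12, b = next() = 10.
Step 3: sum() of remaining [2, 13] = 15.
Therefore out = 15.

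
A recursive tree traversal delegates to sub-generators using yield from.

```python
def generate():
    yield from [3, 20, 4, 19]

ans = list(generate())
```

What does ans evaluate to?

Step 1: yield from delegates to the iterable, yielding each element.
Step 2: Collected values: [3, 20, 4, 19].
Therefore ans = [3, 20, 4, 19].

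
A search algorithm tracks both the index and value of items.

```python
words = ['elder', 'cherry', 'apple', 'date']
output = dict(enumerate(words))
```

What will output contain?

Step 1: enumerate pairs indices with words:
  0 -> 'elder'
  1 -> 'cherry'
  2 -> 'apple'
  3 -> 'date'
Therefore output = {0: 'elder', 1: 'cherry', 2: 'apple', 3: 'date'}.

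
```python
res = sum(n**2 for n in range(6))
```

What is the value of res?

Step 1: Compute n**2 for each n in range(6):
  n=0: 0**2 = 0
  n=1: 1**2 = 1
  n=2: 2**2 = 4
  n=3: 3**2 = 9
  n=4: 4**2 = 16
  n=5: 5**2 = 25
Step 2: sum = 0 + 1 + 4 + 9 + 16 + 25 = 55.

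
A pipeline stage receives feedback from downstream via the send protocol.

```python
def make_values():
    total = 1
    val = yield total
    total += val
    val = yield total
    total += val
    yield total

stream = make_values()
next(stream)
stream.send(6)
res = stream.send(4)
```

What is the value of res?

Step 1: next() -> yield total=1.
Step 2: send(6) -> val=6, total = 1+6 = 7, yield 7.
Step 3: send(4) -> val=4, total = 7+4 = 11, yield 11.
Therefore res = 11.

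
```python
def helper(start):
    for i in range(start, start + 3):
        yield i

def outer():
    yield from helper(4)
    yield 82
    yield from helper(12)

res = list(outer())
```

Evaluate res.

Step 1: outer() delegates to helper(4):
  yield 4
  yield 5
  yield 6
Step 2: yield 82
Step 3: Delegates to helper(12):
  yield 12
  yield 13
  yield 14
Therefore res = [4, 5, 6, 82, 12, 13, 14].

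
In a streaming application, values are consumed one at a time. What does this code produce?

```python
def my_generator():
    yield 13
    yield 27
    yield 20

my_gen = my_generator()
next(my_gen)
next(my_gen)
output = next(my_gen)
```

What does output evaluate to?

Step 1: my_generator() creates a generator.
Step 2: next(my_gen) yields 13 (consumed and discarded).
Step 3: next(my_gen) yields 27 (consumed and discarded).
Step 4: next(my_gen) yields 20, assigned to output.
Therefore output = 20.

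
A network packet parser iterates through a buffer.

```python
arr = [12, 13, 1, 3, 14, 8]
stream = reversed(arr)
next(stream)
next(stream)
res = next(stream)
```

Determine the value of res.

Step 1: reversed([12, 13, 1, 3, 14, 8]) gives iterator: [8, 14, 3, 1, 13, 12].
Step 2: First next() = 8, second next() = 14.
Step 3: Third next() = 3.
Therefore res = 3.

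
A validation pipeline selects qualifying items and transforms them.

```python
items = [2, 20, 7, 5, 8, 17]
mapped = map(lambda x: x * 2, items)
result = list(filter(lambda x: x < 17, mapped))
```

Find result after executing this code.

Step 1: Map x * 2:
  2 -> 4
  20 -> 40
  7 -> 14
  5 -> 10
  8 -> 16
  17 -> 34
Step 2: Filter for < 17:
  4: kept
  40: removed
  14: kept
  10: kept
  16: kept
  34: removed
Therefore result = [4, 14, 10, 16].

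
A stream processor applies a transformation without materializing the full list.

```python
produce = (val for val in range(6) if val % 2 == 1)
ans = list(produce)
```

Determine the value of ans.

Step 1: Filter range(6) keeping only odd values:
  val=0: even, excluded
  val=1: odd, included
  val=2: even, excluded
  val=3: odd, included
  val=4: even, excluded
  val=5: odd, included
Therefore ans = [1, 3, 5].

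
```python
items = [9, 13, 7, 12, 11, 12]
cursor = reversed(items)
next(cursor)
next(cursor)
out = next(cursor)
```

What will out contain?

Step 1: reversed([9, 13, 7, 12, 11, 12]) gives iterator: [12, 11, 12, 7, 13, 9].
Step 2: First next() = 12, second next() = 11.
Step 3: Third next() = 12.
Therefore out = 12.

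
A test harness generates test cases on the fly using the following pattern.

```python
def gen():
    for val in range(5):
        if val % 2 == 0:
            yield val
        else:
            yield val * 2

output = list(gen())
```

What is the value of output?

Step 1: For each val in range(5), yield val if even, else val*2:
  val=0 (even): yield 0
  val=1 (odd): yield 1*2 = 2
  val=2 (even): yield 2
  val=3 (odd): yield 3*2 = 6
  val=4 (even): yield 4
Therefore output = [0, 2, 2, 6, 4].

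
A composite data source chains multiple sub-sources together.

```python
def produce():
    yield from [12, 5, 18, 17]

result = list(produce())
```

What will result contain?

Step 1: yield from delegates to the iterable, yielding each element.
Step 2: Collected values: [12, 5, 18, 17].
Therefore result = [12, 5, 18, 17].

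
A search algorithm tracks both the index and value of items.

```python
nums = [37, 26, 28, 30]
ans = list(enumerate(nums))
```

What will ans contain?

Step 1: enumerate pairs each element with its index:
  (0, 37)
  (1, 26)
  (2, 28)
  (3, 30)
Therefore ans = [(0, 37), (1, 26), (2, 28), (3, 30)].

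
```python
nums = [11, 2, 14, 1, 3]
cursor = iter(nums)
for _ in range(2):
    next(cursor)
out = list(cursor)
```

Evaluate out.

Step 1: Create iterator over [11, 2, 14, 1, 3].
Step 2: Advance 2 positions (consuming [11, 2]).
Step 3: list() collects remaining elements: [14, 1, 3].
Therefore out = [14, 1, 3].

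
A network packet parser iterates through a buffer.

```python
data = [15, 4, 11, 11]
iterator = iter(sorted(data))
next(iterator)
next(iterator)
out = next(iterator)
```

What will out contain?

Step 1: sorted([15, 4, 11, 11]) = [4, 11, 11, 15].
Step 2: Create iterator and skip 2 elements.
Step 3: next() returns 11.
Therefore out = 11.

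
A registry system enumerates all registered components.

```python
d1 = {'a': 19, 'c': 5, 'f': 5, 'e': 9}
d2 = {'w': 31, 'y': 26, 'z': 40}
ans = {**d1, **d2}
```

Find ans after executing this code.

Step 1: Merge d1 and d2 (d2 values override on key conflicts).
Step 2: d1 has keys ['a', 'c', 'f', 'e'], d2 has keys ['w', 'y', 'z'].
Therefore ans = {'a': 19, 'c': 5, 'f': 5, 'e': 9, 'w': 31, 'y': 26, 'z': 40}.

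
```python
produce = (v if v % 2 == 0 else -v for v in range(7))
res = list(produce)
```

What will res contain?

Step 1: For each v in range(7), yield v if even, else -v:
  v=0: even, yield 0
  v=1: odd, yield -1
  v=2: even, yield 2
  v=3: odd, yield -3
  v=4: even, yield 4
  v=5: odd, yield -5
  v=6: even, yield 6
Therefore res = [0, -1, 2, -3, 4, -5, 6].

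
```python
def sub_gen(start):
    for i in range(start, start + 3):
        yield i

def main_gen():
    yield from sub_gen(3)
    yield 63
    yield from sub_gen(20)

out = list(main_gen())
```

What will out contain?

Step 1: main_gen() delegates to sub_gen(3):
  yield 3
  yield 4
  yield 5
Step 2: yield 63
Step 3: Delegates to sub_gen(20):
  yield 20
  yield 21
  yield 22
Therefore out = [3, 4, 5, 63, 20, 21, 22].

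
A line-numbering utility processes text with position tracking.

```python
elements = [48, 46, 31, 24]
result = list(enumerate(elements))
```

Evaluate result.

Step 1: enumerate pairs each element with its index:
  (0, 48)
  (1, 46)
  (2, 31)
  (3, 24)
Therefore result = [(0, 48), (1, 46), (2, 31), (3, 24)].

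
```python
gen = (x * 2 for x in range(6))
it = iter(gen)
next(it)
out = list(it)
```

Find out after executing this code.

Step 1: Generator produces [0, 2, 4, 6, 8, 10].
Step 2: next(it) consumes first element (0).
Step 3: list(it) collects remaining: [2, 4, 6, 8, 10].
Therefore out = [2, 4, 6, 8, 10].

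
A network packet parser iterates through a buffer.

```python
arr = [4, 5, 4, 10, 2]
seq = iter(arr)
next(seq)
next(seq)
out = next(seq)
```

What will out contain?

Step 1: Create iterator over [4, 5, 4, 10, 2].
Step 2: next() consumes 4.
Step 3: next() consumes 5.
Step 4: next() returns 4.
Therefore out = 4.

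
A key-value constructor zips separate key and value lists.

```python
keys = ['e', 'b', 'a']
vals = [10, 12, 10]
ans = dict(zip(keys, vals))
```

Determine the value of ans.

Step 1: zip pairs keys with values:
  'e' -> 10
  'b' -> 12
  'a' -> 10
Therefore ans = {'e': 10, 'b': 12, 'a': 10}.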